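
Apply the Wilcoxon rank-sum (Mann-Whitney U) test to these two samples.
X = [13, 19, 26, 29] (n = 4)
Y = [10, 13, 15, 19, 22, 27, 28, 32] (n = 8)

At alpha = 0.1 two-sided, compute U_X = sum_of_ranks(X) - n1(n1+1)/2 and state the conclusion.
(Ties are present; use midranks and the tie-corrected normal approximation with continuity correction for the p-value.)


Step 1: Combine and sort all 12 observations; assign midranks.
sorted (value, group): (10,Y), (13,X), (13,Y), (15,Y), (19,X), (19,Y), (22,Y), (26,X), (27,Y), (28,Y), (29,X), (32,Y)
ranks: 10->1, 13->2.5, 13->2.5, 15->4, 19->5.5, 19->5.5, 22->7, 26->8, 27->9, 28->10, 29->11, 32->12
Step 2: Rank sum for X: R1 = 2.5 + 5.5 + 8 + 11 = 27.
Step 3: U_X = R1 - n1(n1+1)/2 = 27 - 4*5/2 = 27 - 10 = 17.
       U_Y = n1*n2 - U_X = 32 - 17 = 15.
Step 4: Ties are present, so use the tie-corrected normal approximation (with continuity correction) for the p-value.
Step 5: p-value = 0.932087; compare to alpha = 0.1. fail to reject H0.

U_X = 17, p = 0.932087, fail to reject H0 at alpha = 0.1.


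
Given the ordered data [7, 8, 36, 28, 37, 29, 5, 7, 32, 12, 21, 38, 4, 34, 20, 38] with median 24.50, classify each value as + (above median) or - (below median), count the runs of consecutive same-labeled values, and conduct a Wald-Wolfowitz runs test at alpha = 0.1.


Step 1: Compute median = 24.50; label A = above, B = below.
Labels in order: BBAAAABBABBABABA  (n_A = 8, n_B = 8)
Step 2: Count runs R = 10.
Step 3: Under H0 (random ordering), E[R] = 2*n_A*n_B/(n_A+n_B) + 1 = 2*8*8/16 + 1 = 9.0000.
        Var[R] = 2*n_A*n_B*(2*n_A*n_B - n_A - n_B) / ((n_A+n_B)^2 * (n_A+n_B-1)) = 14336/3840 = 3.7333.
        SD[R] = 1.9322.
Step 4: Continuity-corrected z = (R - 0.5 - E[R]) / SD[R] = (10 - 0.5 - 9.0000) / 1.9322 = 0.2588.
Step 5: Two-sided p-value via normal approximation = 2*(1 - Phi(|z|)) = 0.795809.
Step 6: alpha = 0.1. fail to reject H0.

R = 10, z = 0.2588, p = 0.795809, fail to reject H0.


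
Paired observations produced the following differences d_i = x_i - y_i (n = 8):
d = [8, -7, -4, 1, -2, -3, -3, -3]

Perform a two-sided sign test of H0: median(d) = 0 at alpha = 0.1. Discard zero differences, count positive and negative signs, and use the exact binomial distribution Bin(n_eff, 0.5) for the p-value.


Step 1: Discard zero differences. Original n = 8; n_eff = number of nonzero differences = 8.
Nonzero differences (with sign): +8, -7, -4, +1, -2, -3, -3, -3
Step 2: Count signs: positive = 2, negative = 6.
Step 3: Under H0: P(positive) = 0.5, so the number of positives S ~ Bin(8, 0.5).
Step 4: Two-sided exact p-value = sum of Bin(8,0.5) probabilities at or below the observed probability = 0.289062.
Step 5: alpha = 0.1. fail to reject H0.

n_eff = 8, pos = 2, neg = 6, p = 0.289062, fail to reject H0.


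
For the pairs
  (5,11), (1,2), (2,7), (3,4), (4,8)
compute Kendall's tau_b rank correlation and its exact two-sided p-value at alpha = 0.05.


Step 1: Enumerate the 10 unordered pairs (i,j) with i<j and classify each by sign(x_j-x_i) * sign(y_j-y_i).
  (1,2):dx=-4,dy=-9->C; (1,3):dx=-3,dy=-4->C; (1,4):dx=-2,dy=-7->C; (1,5):dx=-1,dy=-3->C
  (2,3):dx=+1,dy=+5->C; (2,4):dx=+2,dy=+2->C; (2,5):dx=+3,dy=+6->C; (3,4):dx=+1,dy=-3->D
  (3,5):dx=+2,dy=+1->C; (4,5):dx=+1,dy=+4->C
Step 2: C = 9, D = 1, total pairs = 10.
Step 3: tau = (C - D)/(n(n-1)/2) = (9 - 1)/10 = 0.800000.
Step 4: Exact two-sided p-value (enumerate n! = 120 permutations of y under H0): p = 0.083333.
Step 5: alpha = 0.05. fail to reject H0.

tau_b = 0.8000 (C=9, D=1), p = 0.083333, fail to reject H0.


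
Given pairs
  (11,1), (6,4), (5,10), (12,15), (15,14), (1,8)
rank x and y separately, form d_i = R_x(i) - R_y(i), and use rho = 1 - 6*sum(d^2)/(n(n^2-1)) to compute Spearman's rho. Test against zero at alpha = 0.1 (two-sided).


Step 1: Rank x and y separately (midranks; no ties here).
rank(x): 11->4, 6->3, 5->2, 12->5, 15->6, 1->1
rank(y): 1->1, 4->2, 10->4, 15->6, 14->5, 8->3
Step 2: d_i = R_x(i) - R_y(i); compute d_i^2.
  (4-1)^2=9, (3-2)^2=1, (2-4)^2=4, (5-6)^2=1, (6-5)^2=1, (1-3)^2=4
sum(d^2) = 20.
Step 3: rho = 1 - 6*20 / (6*(6^2 - 1)) = 1 - 120/210 = 0.428571.
Step 4: Under H0, t = rho * sqrt((n-2)/(1-rho^2)) = 0.9487 ~ t(4).
Step 5: Two-sided p-value from the t-distribution with 4 df = 0.396501.
Step 6: alpha = 0.1. fail to reject H0.

rho = 0.4286, p = 0.396501, fail to reject H0 at alpha = 0.1.


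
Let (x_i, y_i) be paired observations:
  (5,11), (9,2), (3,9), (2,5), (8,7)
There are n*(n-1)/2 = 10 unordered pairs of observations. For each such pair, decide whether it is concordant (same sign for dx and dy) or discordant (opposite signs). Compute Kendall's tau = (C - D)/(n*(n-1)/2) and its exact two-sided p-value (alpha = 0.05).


Step 1: Enumerate the 10 unordered pairs (i,j) with i<j and classify each by sign(x_j-x_i) * sign(y_j-y_i).
  (1,2):dx=+4,dy=-9->D; (1,3):dx=-2,dy=-2->C; (1,4):dx=-3,dy=-6->C; (1,5):dx=+3,dy=-4->D
  (2,3):dx=-6,dy=+7->D; (2,4):dx=-7,dy=+3->D; (2,5):dx=-1,dy=+5->D; (3,4):dx=-1,dy=-4->C
  (3,5):dx=+5,dy=-2->D; (4,5):dx=+6,dy=+2->C
Step 2: C = 4, D = 6, total pairs = 10.
Step 3: tau = (C - D)/(n(n-1)/2) = (4 - 6)/10 = -0.200000.
Step 4: Exact two-sided p-value (enumerate n! = 120 permutations of y under H0): p = 0.816667.
Step 5: alpha = 0.05. fail to reject H0.

tau_b = -0.2000 (C=4, D=6), p = 0.816667, fail to reject H0.


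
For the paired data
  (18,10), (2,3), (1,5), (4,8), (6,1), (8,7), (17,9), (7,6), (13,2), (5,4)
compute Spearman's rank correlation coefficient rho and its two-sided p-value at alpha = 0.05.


Step 1: Rank x and y separately (midranks; no ties here).
rank(x): 18->10, 2->2, 1->1, 4->3, 6->5, 8->7, 17->9, 7->6, 13->8, 5->4
rank(y): 10->10, 3->3, 5->5, 8->8, 1->1, 7->7, 9->9, 6->6, 2->2, 4->4
Step 2: d_i = R_x(i) - R_y(i); compute d_i^2.
  (10-10)^2=0, (2-3)^2=1, (1-5)^2=16, (3-8)^2=25, (5-1)^2=16, (7-7)^2=0, (9-9)^2=0, (6-6)^2=0, (8-2)^2=36, (4-4)^2=0
sum(d^2) = 94.
Step 3: rho = 1 - 6*94 / (10*(10^2 - 1)) = 1 - 564/990 = 0.430303.
Step 4: Under H0, t = rho * sqrt((n-2)/(1-rho^2)) = 1.3483 ~ t(8).
Step 5: Two-sided p-value from the t-distribution with 8 df = 0.214492.
Step 6: alpha = 0.05. fail to reject H0.

rho = 0.4303, p = 0.214492, fail to reject H0 at alpha = 0.05.


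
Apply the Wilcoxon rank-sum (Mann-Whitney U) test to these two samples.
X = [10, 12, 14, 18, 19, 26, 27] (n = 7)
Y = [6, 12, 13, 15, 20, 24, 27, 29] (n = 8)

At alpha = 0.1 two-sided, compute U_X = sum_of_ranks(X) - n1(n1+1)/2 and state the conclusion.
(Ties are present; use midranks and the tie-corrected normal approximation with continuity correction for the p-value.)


Step 1: Combine and sort all 15 observations; assign midranks.
sorted (value, group): (6,Y), (10,X), (12,X), (12,Y), (13,Y), (14,X), (15,Y), (18,X), (19,X), (20,Y), (24,Y), (26,X), (27,X), (27,Y), (29,Y)
ranks: 6->1, 10->2, 12->3.5, 12->3.5, 13->5, 14->6, 15->7, 18->8, 19->9, 20->10, 24->11, 26->12, 27->13.5, 27->13.5, 29->15
Step 2: Rank sum for X: R1 = 2 + 3.5 + 6 + 8 + 9 + 12 + 13.5 = 54.
Step 3: U_X = R1 - n1(n1+1)/2 = 54 - 7*8/2 = 54 - 28 = 26.
       U_Y = n1*n2 - U_X = 56 - 26 = 30.
Step 4: Ties are present, so use the tie-corrected normal approximation (with continuity correction) for the p-value.
Step 5: p-value = 0.861942; compare to alpha = 0.1. fail to reject H0.

U_X = 26, p = 0.861942, fail to reject H0 at alpha = 0.1.


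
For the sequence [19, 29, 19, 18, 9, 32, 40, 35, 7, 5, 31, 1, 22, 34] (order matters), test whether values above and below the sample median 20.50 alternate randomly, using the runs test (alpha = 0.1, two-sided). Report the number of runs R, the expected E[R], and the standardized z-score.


Step 1: Compute median = 20.50; label A = above, B = below.
Labels in order: BABBBAAABBABAA  (n_A = 7, n_B = 7)
Step 2: Count runs R = 8.
Step 3: Under H0 (random ordering), E[R] = 2*n_A*n_B/(n_A+n_B) + 1 = 2*7*7/14 + 1 = 8.0000.
        Var[R] = 2*n_A*n_B*(2*n_A*n_B - n_A - n_B) / ((n_A+n_B)^2 * (n_A+n_B-1)) = 8232/2548 = 3.2308.
        SD[R] = 1.7974.
Step 4: R = E[R], so z = 0 with no continuity correction.
Step 5: Two-sided p-value via normal approximation = 2*(1 - Phi(|z|)) = 1.000000.
Step 6: alpha = 0.1. fail to reject H0.

R = 8, z = 0.0000, p = 1.000000, fail to reject H0.


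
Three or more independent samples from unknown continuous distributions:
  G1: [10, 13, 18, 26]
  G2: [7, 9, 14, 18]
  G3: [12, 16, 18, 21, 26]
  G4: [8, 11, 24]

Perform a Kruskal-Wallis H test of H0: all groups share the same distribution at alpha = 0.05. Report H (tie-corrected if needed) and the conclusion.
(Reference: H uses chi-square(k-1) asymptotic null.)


Step 1: Combine all N = 16 observations and assign midranks.
sorted (value, group, rank): (7,G2,1), (8,G4,2), (9,G2,3), (10,G1,4), (11,G4,5), (12,G3,6), (13,G1,7), (14,G2,8), (16,G3,9), (18,G1,11), (18,G2,11), (18,G3,11), (21,G3,13), (24,G4,14), (26,G1,15.5), (26,G3,15.5)
Step 2: Sum ranks within each group.
R_1 = 37.5 (n_1 = 4)
R_2 = 23 (n_2 = 4)
R_3 = 54.5 (n_3 = 5)
R_4 = 21 (n_4 = 3)
Step 3: H = 12/(N(N+1)) * sum(R_i^2/n_i) - 3(N+1)
     = 12/(16*17) * (37.5^2/4 + 23^2/4 + 54.5^2/5 + 21^2/3) - 3*17
     = 0.044118 * 1224.86 - 51
     = 3.038051.
Step 4: Ties present; correction factor C = 1 - 30/(16^3 - 16) = 0.992647. Corrected H = 3.038051 / 0.992647 = 3.060556.
Step 5: Under H0, H ~ chi^2(3); p-value = 0.382383.
Step 6: alpha = 0.05. fail to reject H0.

H = 3.0606, df = 3, p = 0.382383, fail to reject H0.


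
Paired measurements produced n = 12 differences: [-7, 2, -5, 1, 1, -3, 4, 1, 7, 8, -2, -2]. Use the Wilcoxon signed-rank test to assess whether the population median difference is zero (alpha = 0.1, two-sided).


Step 1: Drop any zero differences (none here) and take |d_i|.
|d| = [7, 2, 5, 1, 1, 3, 4, 1, 7, 8, 2, 2]
Step 2: Midrank |d_i| (ties get averaged ranks).
ranks: |7|->10.5, |2|->5, |5|->9, |1|->2, |1|->2, |3|->7, |4|->8, |1|->2, |7|->10.5, |8|->12, |2|->5, |2|->5
Step 3: Attach original signs; sum ranks with positive sign and with negative sign.
W+ = 5 + 2 + 2 + 8 + 2 + 10.5 + 12 = 41.5
W- = 10.5 + 9 + 7 + 5 + 5 = 36.5
(Check: W+ + W- = 78 should equal n(n+1)/2 = 78.)
Step 4: Test statistic W = min(W+, W-) = 36.5.
Step 5: Ties in |d|, so use the tie-corrected normal approximation.
        E[W] = n(n+1)/4 = 12*13/4 = 39.
        Tie groups: |d|=1 (t=3), |d|=2 (t=3), |d|=7 (t=2); sum(t^3 - t) = 54.
        Var[W] = n(n+1)(2n+1)/24 - sum(t^3-t)/48 = 3900/24 - 54/48 = 161.375.
        z = (W - E[W]) / sqrt(Var[W]) = (36.5 - 39) / 12.7033 = -0.1968.
        Two-sided p = 2*Phi(z) = 0.843985.
Step 6: alpha = 0.1. fail to reject H0.

W+ = 41.5, W- = 36.5, W = min = 36.5, p = 0.843985, fail to reject H0.


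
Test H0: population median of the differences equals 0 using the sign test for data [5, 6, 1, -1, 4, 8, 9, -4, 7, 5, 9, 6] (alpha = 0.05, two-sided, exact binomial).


Step 1: Discard zero differences. Original n = 12; n_eff = number of nonzero differences = 12.
Nonzero differences (with sign): +5, +6, +1, -1, +4, +8, +9, -4, +7, +5, +9, +6
Step 2: Count signs: positive = 10, negative = 2.
Step 3: Under H0: P(positive) = 0.5, so the number of positives S ~ Bin(12, 0.5).
Step 4: Two-sided exact p-value = sum of Bin(12,0.5) probabilities at or below the observed probability = 0.038574.
Step 5: alpha = 0.05. reject H0.

n_eff = 12, pos = 10, neg = 2, p = 0.038574, reject H0.


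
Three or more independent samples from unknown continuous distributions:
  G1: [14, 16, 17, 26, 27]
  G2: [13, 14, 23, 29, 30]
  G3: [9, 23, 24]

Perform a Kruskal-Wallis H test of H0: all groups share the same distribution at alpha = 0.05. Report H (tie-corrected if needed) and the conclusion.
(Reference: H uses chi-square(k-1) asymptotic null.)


Step 1: Combine all N = 13 observations and assign midranks.
sorted (value, group, rank): (9,G3,1), (13,G2,2), (14,G1,3.5), (14,G2,3.5), (16,G1,5), (17,G1,6), (23,G2,7.5), (23,G3,7.5), (24,G3,9), (26,G1,10), (27,G1,11), (29,G2,12), (30,G2,13)
Step 2: Sum ranks within each group.
R_1 = 35.5 (n_1 = 5)
R_2 = 38 (n_2 = 5)
R_3 = 17.5 (n_3 = 3)
Step 3: H = 12/(N(N+1)) * sum(R_i^2/n_i) - 3(N+1)
     = 12/(13*14) * (35.5^2/5 + 38^2/5 + 17.5^2/3) - 3*14
     = 0.065934 * 642.933 - 42
     = 0.391209.
Step 4: Ties present; correction factor C = 1 - 12/(13^3 - 13) = 0.994505. Corrected H = 0.391209 / 0.994505 = 0.393370.
Step 5: Under H0, H ~ chi^2(2); p-value = 0.821449.
Step 6: alpha = 0.05. fail to reject H0.

H = 0.3934, df = 2, p = 0.821449, fail to reject H0.


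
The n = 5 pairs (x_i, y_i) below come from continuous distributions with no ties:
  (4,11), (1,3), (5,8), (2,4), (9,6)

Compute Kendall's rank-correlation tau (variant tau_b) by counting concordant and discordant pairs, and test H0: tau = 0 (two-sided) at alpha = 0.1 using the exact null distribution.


Step 1: Enumerate the 10 unordered pairs (i,j) with i<j and classify each by sign(x_j-x_i) * sign(y_j-y_i).
  (1,2):dx=-3,dy=-8->C; (1,3):dx=+1,dy=-3->D; (1,4):dx=-2,dy=-7->C; (1,5):dx=+5,dy=-5->D
  (2,3):dx=+4,dy=+5->C; (2,4):dx=+1,dy=+1->C; (2,5):dx=+8,dy=+3->C; (3,4):dx=-3,dy=-4->C
  (3,5):dx=+4,dy=-2->D; (4,5):dx=+7,dy=+2->C
Step 2: C = 7, D = 3, total pairs = 10.
Step 3: tau = (C - D)/(n(n-1)/2) = (7 - 3)/10 = 0.400000.
Step 4: Exact two-sided p-value (enumerate n! = 120 permutations of y under H0): p = 0.483333.
Step 5: alpha = 0.1. fail to reject H0.

tau_b = 0.4000 (C=7, D=3), p = 0.483333, fail to reject H0.


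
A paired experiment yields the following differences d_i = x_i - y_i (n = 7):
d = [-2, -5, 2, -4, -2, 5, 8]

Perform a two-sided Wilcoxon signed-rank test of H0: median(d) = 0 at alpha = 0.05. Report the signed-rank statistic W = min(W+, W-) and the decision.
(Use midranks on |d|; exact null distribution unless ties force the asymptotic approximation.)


Step 1: Drop any zero differences (none here) and take |d_i|.
|d| = [2, 5, 2, 4, 2, 5, 8]
Step 2: Midrank |d_i| (ties get averaged ranks).
ranks: |2|->2, |5|->5.5, |2|->2, |4|->4, |2|->2, |5|->5.5, |8|->7
Step 3: Attach original signs; sum ranks with positive sign and with negative sign.
W+ = 2 + 5.5 + 7 = 14.5
W- = 2 + 5.5 + 4 + 2 = 13.5
(Check: W+ + W- = 28 should equal n(n+1)/2 = 28.)
Step 4: Test statistic W = min(W+, W-) = 13.5.
Step 5: Ties in |d|, so use the tie-corrected normal approximation.
        E[W] = n(n+1)/4 = 7*8/4 = 14.
        Tie groups: |d|=2 (t=3), |d|=5 (t=2); sum(t^3 - t) = 30.
        Var[W] = n(n+1)(2n+1)/24 - sum(t^3-t)/48 = 840/24 - 30/48 = 34.375.
        z = (W - E[W]) / sqrt(Var[W]) = (13.5 - 14) / 5.8630 = -0.0853.
        Two-sided p = 2*Phi(z) = 0.932039.
Step 6: alpha = 0.05. fail to reject H0.

W+ = 14.5, W- = 13.5, W = min = 13.5, p = 0.932039, fail to reject H0.


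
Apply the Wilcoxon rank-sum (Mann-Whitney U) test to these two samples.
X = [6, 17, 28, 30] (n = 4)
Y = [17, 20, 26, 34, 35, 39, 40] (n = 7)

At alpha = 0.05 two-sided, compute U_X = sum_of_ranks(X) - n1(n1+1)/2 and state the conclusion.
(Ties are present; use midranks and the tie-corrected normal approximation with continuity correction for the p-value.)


Step 1: Combine and sort all 11 observations; assign midranks.
sorted (value, group): (6,X), (17,X), (17,Y), (20,Y), (26,Y), (28,X), (30,X), (34,Y), (35,Y), (39,Y), (40,Y)
ranks: 6->1, 17->2.5, 17->2.5, 20->4, 26->5, 28->6, 30->7, 34->8, 35->9, 39->10, 40->11
Step 2: Rank sum for X: R1 = 1 + 2.5 + 6 + 7 = 16.5.
Step 3: U_X = R1 - n1(n1+1)/2 = 16.5 - 4*5/2 = 16.5 - 10 = 6.5.
       U_Y = n1*n2 - U_X = 28 - 6.5 = 21.5.
Step 4: Ties are present, so use the tie-corrected normal approximation (with continuity correction) for the p-value.
Step 5: p-value = 0.184875; compare to alpha = 0.05. fail to reject H0.

U_X = 6.5, p = 0.184875, fail to reject H0 at alpha = 0.05.


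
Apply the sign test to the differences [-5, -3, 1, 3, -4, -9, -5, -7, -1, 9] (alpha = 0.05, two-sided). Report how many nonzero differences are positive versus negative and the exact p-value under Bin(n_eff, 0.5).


Step 1: Discard zero differences. Original n = 10; n_eff = number of nonzero differences = 10.
Nonzero differences (with sign): -5, -3, +1, +3, -4, -9, -5, -7, -1, +9
Step 2: Count signs: positive = 3, negative = 7.
Step 3: Under H0: P(positive) = 0.5, so the number of positives S ~ Bin(10, 0.5).
Step 4: Two-sided exact p-value = sum of Bin(10,0.5) probabilities at or below the observed probability = 0.343750.
Step 5: alpha = 0.05. fail to reject H0.

n_eff = 10, pos = 3, neg = 7, p = 0.343750, fail to reject H0.


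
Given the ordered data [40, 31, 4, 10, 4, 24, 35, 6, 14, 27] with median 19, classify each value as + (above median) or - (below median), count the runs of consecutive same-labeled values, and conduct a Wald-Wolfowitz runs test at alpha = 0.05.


Step 1: Compute median = 19; label A = above, B = below.
Labels in order: AABBBAABBA  (n_A = 5, n_B = 5)
Step 2: Count runs R = 5.
Step 3: Under H0 (random ordering), E[R] = 2*n_A*n_B/(n_A+n_B) + 1 = 2*5*5/10 + 1 = 6.0000.
        Var[R] = 2*n_A*n_B*(2*n_A*n_B - n_A - n_B) / ((n_A+n_B)^2 * (n_A+n_B-1)) = 2000/900 = 2.2222.
        SD[R] = 1.4907.
Step 4: Continuity-corrected z = (R + 0.5 - E[R]) / SD[R] = (5 + 0.5 - 6.0000) / 1.4907 = -0.3354.
Step 5: Two-sided p-value via normal approximation = 2*(1 - Phi(|z|)) = 0.737316.
Step 6: alpha = 0.05. fail to reject H0.

R = 5, z = -0.3354, p = 0.737316, fail to reject H0.


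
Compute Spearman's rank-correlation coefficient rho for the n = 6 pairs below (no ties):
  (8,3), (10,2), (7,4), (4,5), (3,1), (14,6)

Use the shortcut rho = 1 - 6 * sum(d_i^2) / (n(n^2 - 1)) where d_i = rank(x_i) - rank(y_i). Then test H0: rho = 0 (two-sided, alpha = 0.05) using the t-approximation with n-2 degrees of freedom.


Step 1: Rank x and y separately (midranks; no ties here).
rank(x): 8->4, 10->5, 7->3, 4->2, 3->1, 14->6
rank(y): 3->3, 2->2, 4->4, 5->5, 1->1, 6->6
Step 2: d_i = R_x(i) - R_y(i); compute d_i^2.
  (4-3)^2=1, (5-2)^2=9, (3-4)^2=1, (2-5)^2=9, (1-1)^2=0, (6-6)^2=0
sum(d^2) = 20.
Step 3: rho = 1 - 6*20 / (6*(6^2 - 1)) = 1 - 120/210 = 0.428571.
Step 4: Under H0, t = rho * sqrt((n-2)/(1-rho^2)) = 0.9487 ~ t(4).
Step 5: Two-sided p-value from the t-distribution with 4 df = 0.396501.
Step 6: alpha = 0.05. fail to reject H0.

rho = 0.4286, p = 0.396501, fail to reject H0 at alpha = 0.05.


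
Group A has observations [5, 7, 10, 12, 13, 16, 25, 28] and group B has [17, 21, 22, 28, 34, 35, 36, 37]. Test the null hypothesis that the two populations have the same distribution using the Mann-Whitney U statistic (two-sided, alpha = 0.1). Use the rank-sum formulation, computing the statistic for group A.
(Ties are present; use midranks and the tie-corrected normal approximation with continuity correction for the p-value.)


Step 1: Combine and sort all 16 observations; assign midranks.
sorted (value, group): (5,X), (7,X), (10,X), (12,X), (13,X), (16,X), (17,Y), (21,Y), (22,Y), (25,X), (28,X), (28,Y), (34,Y), (35,Y), (36,Y), (37,Y)
ranks: 5->1, 7->2, 10->3, 12->4, 13->5, 16->6, 17->7, 21->8, 22->9, 25->10, 28->11.5, 28->11.5, 34->13, 35->14, 36->15, 37->16
Step 2: Rank sum for X: R1 = 1 + 2 + 3 + 4 + 5 + 6 + 10 + 11.5 = 42.5.
Step 3: U_X = R1 - n1(n1+1)/2 = 42.5 - 8*9/2 = 42.5 - 36 = 6.5.
       U_Y = n1*n2 - U_X = 64 - 6.5 = 57.5.
Step 4: Ties are present, so use the tie-corrected normal approximation (with continuity correction) for the p-value.
Step 5: p-value = 0.008603; compare to alpha = 0.1. reject H0.

U_X = 6.5, p = 0.008603, reject H0 at alpha = 0.1.


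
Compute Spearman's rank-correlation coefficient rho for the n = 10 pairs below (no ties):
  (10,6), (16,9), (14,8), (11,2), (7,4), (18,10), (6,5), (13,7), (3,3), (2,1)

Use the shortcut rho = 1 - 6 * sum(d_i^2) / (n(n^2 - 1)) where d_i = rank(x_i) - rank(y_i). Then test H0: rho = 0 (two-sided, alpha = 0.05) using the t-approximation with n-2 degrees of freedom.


Step 1: Rank x and y separately (midranks; no ties here).
rank(x): 10->5, 16->9, 14->8, 11->6, 7->4, 18->10, 6->3, 13->7, 3->2, 2->1
rank(y): 6->6, 9->9, 8->8, 2->2, 4->4, 10->10, 5->5, 7->7, 3->3, 1->1
Step 2: d_i = R_x(i) - R_y(i); compute d_i^2.
  (5-6)^2=1, (9-9)^2=0, (8-8)^2=0, (6-2)^2=16, (4-4)^2=0, (10-10)^2=0, (3-5)^2=4, (7-7)^2=0, (2-3)^2=1, (1-1)^2=0
sum(d^2) = 22.
Step 3: rho = 1 - 6*22 / (10*(10^2 - 1)) = 1 - 132/990 = 0.866667.
Step 4: Under H0, t = rho * sqrt((n-2)/(1-rho^2)) = 4.9135 ~ t(8).
Step 5: Two-sided p-value from the t-distribution with 8 df = 0.001174.
Step 6: alpha = 0.05. reject H0.

rho = 0.8667, p = 0.001174, reject H0 at alpha = 0.05.


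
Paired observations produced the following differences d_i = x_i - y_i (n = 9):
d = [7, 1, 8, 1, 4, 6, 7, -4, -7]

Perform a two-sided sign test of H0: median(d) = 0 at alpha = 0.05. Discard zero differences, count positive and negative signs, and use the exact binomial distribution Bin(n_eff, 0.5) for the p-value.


Step 1: Discard zero differences. Original n = 9; n_eff = number of nonzero differences = 9.
Nonzero differences (with sign): +7, +1, +8, +1, +4, +6, +7, -4, -7
Step 2: Count signs: positive = 7, negative = 2.
Step 3: Under H0: P(positive) = 0.5, so the number of positives S ~ Bin(9, 0.5).
Step 4: Two-sided exact p-value = sum of Bin(9,0.5) probabilities at or below the observed probability = 0.179688.
Step 5: alpha = 0.05. fail to reject H0.

n_eff = 9, pos = 7, neg = 2, p = 0.179688, fail to reject H0.


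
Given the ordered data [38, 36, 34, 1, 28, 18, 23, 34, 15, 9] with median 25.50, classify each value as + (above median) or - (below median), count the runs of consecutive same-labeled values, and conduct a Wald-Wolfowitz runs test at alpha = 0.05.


Step 1: Compute median = 25.50; label A = above, B = below.
Labels in order: AAABABBABB  (n_A = 5, n_B = 5)
Step 2: Count runs R = 6.
Step 3: Under H0 (random ordering), E[R] = 2*n_A*n_B/(n_A+n_B) + 1 = 2*5*5/10 + 1 = 6.0000.
        Var[R] = 2*n_A*n_B*(2*n_A*n_B - n_A - n_B) / ((n_A+n_B)^2 * (n_A+n_B-1)) = 2000/900 = 2.2222.
        SD[R] = 1.4907.
Step 4: R = E[R], so z = 0 with no continuity correction.
Step 5: Two-sided p-value via normal approximation = 2*(1 - Phi(|z|)) = 1.000000.
Step 6: alpha = 0.05. fail to reject H0.

R = 6, z = 0.0000, p = 1.000000, fail to reject H0.


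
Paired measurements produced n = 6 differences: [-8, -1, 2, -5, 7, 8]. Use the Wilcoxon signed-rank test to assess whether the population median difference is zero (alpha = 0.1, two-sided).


Step 1: Drop any zero differences (none here) and take |d_i|.
|d| = [8, 1, 2, 5, 7, 8]
Step 2: Midrank |d_i| (ties get averaged ranks).
ranks: |8|->5.5, |1|->1, |2|->2, |5|->3, |7|->4, |8|->5.5
Step 3: Attach original signs; sum ranks with positive sign and with negative sign.
W+ = 2 + 4 + 5.5 = 11.5
W- = 5.5 + 1 + 3 = 9.5
(Check: W+ + W- = 21 should equal n(n+1)/2 = 21.)
Step 4: Test statistic W = min(W+, W-) = 9.5.
Step 5: Ties in |d|, so use the tie-corrected normal approximation.
        E[W] = n(n+1)/4 = 6*7/4 = 10.5.
        Tie groups: |d|=8 (t=2); sum(t^3 - t) = 6.
        Var[W] = n(n+1)(2n+1)/24 - sum(t^3-t)/48 = 546/24 - 6/48 = 22.625.
        z = (W - E[W]) / sqrt(Var[W]) = (9.5 - 10.5) / 4.7566 = -0.2102.
        Two-sided p = 2*Phi(z) = 0.833484.
Step 6: alpha = 0.1. fail to reject H0.

W+ = 11.5, W- = 9.5, W = min = 9.5, p = 0.833484, fail to reject H0.


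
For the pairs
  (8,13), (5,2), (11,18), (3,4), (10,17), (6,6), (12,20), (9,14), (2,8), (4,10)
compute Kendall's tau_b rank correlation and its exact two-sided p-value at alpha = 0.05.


Step 1: Enumerate the 45 unordered pairs (i,j) with i<j and classify each by sign(x_j-x_i) * sign(y_j-y_i).
  (1,2):dx=-3,dy=-11->C; (1,3):dx=+3,dy=+5->C; (1,4):dx=-5,dy=-9->C; (1,5):dx=+2,dy=+4->C
  (1,6):dx=-2,dy=-7->C; (1,7):dx=+4,dy=+7->C; (1,8):dx=+1,dy=+1->C; (1,9):dx=-6,dy=-5->C
  (1,10):dx=-4,dy=-3->C; (2,3):dx=+6,dy=+16->C; (2,4):dx=-2,dy=+2->D; (2,5):dx=+5,dy=+15->C
  (2,6):dx=+1,dy=+4->C; (2,7):dx=+7,dy=+18->C; (2,8):dx=+4,dy=+12->C; (2,9):dx=-3,dy=+6->D
  (2,10):dx=-1,dy=+8->D; (3,4):dx=-8,dy=-14->C; (3,5):dx=-1,dy=-1->C; (3,6):dx=-5,dy=-12->C
  (3,7):dx=+1,dy=+2->C; (3,8):dx=-2,dy=-4->C; (3,9):dx=-9,dy=-10->C; (3,10):dx=-7,dy=-8->C
  (4,5):dx=+7,dy=+13->C; (4,6):dx=+3,dy=+2->C; (4,7):dx=+9,dy=+16->C; (4,8):dx=+6,dy=+10->C
  (4,9):dx=-1,dy=+4->D; (4,10):dx=+1,dy=+6->C; (5,6):dx=-4,dy=-11->C; (5,7):dx=+2,dy=+3->C
  (5,8):dx=-1,dy=-3->C; (5,9):dx=-8,dy=-9->C; (5,10):dx=-6,dy=-7->C; (6,7):dx=+6,dy=+14->C
  (6,8):dx=+3,dy=+8->C; (6,9):dx=-4,dy=+2->D; (6,10):dx=-2,dy=+4->D; (7,8):dx=-3,dy=-6->C
  (7,9):dx=-10,dy=-12->C; (7,10):dx=-8,dy=-10->C; (8,9):dx=-7,dy=-6->C; (8,10):dx=-5,dy=-4->C
  (9,10):dx=+2,dy=+2->C
Step 2: C = 39, D = 6, total pairs = 45.
Step 3: tau = (C - D)/(n(n-1)/2) = (39 - 6)/45 = 0.733333.
Step 4: Exact two-sided p-value (enumerate n! = 3628800 permutations of y under H0): p = 0.002213.
Step 5: alpha = 0.05. reject H0.

tau_b = 0.7333 (C=39, D=6), p = 0.002213, reject H0.


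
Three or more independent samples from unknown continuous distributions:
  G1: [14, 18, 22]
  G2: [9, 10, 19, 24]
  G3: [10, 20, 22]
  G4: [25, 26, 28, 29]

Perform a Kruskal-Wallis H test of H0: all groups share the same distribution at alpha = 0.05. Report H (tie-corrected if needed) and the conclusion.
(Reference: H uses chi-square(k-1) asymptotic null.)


Step 1: Combine all N = 14 observations and assign midranks.
sorted (value, group, rank): (9,G2,1), (10,G2,2.5), (10,G3,2.5), (14,G1,4), (18,G1,5), (19,G2,6), (20,G3,7), (22,G1,8.5), (22,G3,8.5), (24,G2,10), (25,G4,11), (26,G4,12), (28,G4,13), (29,G4,14)
Step 2: Sum ranks within each group.
R_1 = 17.5 (n_1 = 3)
R_2 = 19.5 (n_2 = 4)
R_3 = 18 (n_3 = 3)
R_4 = 50 (n_4 = 4)
Step 3: H = 12/(N(N+1)) * sum(R_i^2/n_i) - 3(N+1)
     = 12/(14*15) * (17.5^2/3 + 19.5^2/4 + 18^2/3 + 50^2/4) - 3*15
     = 0.057143 * 930.146 - 45
     = 8.151190.
Step 4: Ties present; correction factor C = 1 - 12/(14^3 - 14) = 0.995604. Corrected H = 8.151190 / 0.995604 = 8.187178.
Step 5: Under H0, H ~ chi^2(3); p-value = 0.042298.
Step 6: alpha = 0.05. reject H0.

H = 8.1872, df = 3, p = 0.042298, reject H0.


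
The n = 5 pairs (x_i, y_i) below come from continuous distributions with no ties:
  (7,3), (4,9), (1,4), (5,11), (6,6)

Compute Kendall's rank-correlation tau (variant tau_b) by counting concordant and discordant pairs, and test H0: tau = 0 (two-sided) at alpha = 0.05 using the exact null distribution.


Step 1: Enumerate the 10 unordered pairs (i,j) with i<j and classify each by sign(x_j-x_i) * sign(y_j-y_i).
  (1,2):dx=-3,dy=+6->D; (1,3):dx=-6,dy=+1->D; (1,4):dx=-2,dy=+8->D; (1,5):dx=-1,dy=+3->D
  (2,3):dx=-3,dy=-5->C; (2,4):dx=+1,dy=+2->C; (2,5):dx=+2,dy=-3->D; (3,4):dx=+4,dy=+7->C
  (3,5):dx=+5,dy=+2->C; (4,5):dx=+1,dy=-5->D
Step 2: C = 4, D = 6, total pairs = 10.
Step 3: tau = (C - D)/(n(n-1)/2) = (4 - 6)/10 = -0.200000.
Step 4: Exact two-sided p-value (enumerate n! = 120 permutations of y under H0): p = 0.816667.
Step 5: alpha = 0.05. fail to reject H0.

tau_b = -0.2000 (C=4, D=6), p = 0.816667, fail to reject H0.


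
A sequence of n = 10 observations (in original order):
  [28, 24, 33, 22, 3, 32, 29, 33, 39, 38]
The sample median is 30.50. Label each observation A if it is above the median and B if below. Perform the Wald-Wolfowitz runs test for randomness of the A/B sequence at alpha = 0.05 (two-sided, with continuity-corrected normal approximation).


Step 1: Compute median = 30.50; label A = above, B = below.
Labels in order: BBABBABAAA  (n_A = 5, n_B = 5)
Step 2: Count runs R = 6.
Step 3: Under H0 (random ordering), E[R] = 2*n_A*n_B/(n_A+n_B) + 1 = 2*5*5/10 + 1 = 6.0000.
        Var[R] = 2*n_A*n_B*(2*n_A*n_B - n_A - n_B) / ((n_A+n_B)^2 * (n_A+n_B-1)) = 2000/900 = 2.2222.
        SD[R] = 1.4907.
Step 4: R = E[R], so z = 0 with no continuity correction.
Step 5: Two-sided p-value via normal approximation = 2*(1 - Phi(|z|)) = 1.000000.
Step 6: alpha = 0.05. fail to reject H0.

R = 6, z = 0.0000, p = 1.000000, fail to reject H0.


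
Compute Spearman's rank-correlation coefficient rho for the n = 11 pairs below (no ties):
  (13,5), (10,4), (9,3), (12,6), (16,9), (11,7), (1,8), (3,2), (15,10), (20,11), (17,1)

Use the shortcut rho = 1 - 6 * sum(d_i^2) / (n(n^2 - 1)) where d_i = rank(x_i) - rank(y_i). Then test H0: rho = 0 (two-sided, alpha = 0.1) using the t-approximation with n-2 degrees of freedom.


Step 1: Rank x and y separately (midranks; no ties here).
rank(x): 13->7, 10->4, 9->3, 12->6, 16->9, 11->5, 1->1, 3->2, 15->8, 20->11, 17->10
rank(y): 5->5, 4->4, 3->3, 6->6, 9->9, 7->7, 8->8, 2->2, 10->10, 11->11, 1->1
Step 2: d_i = R_x(i) - R_y(i); compute d_i^2.
  (7-5)^2=4, (4-4)^2=0, (3-3)^2=0, (6-6)^2=0, (9-9)^2=0, (5-7)^2=4, (1-8)^2=49, (2-2)^2=0, (8-10)^2=4, (11-11)^2=0, (10-1)^2=81
sum(d^2) = 142.
Step 3: rho = 1 - 6*142 / (11*(11^2 - 1)) = 1 - 852/1320 = 0.354545.
Step 4: Under H0, t = rho * sqrt((n-2)/(1-rho^2)) = 1.1375 ~ t(9).
Step 5: Two-sided p-value from the t-distribution with 9 df = 0.284693.
Step 6: alpha = 0.1. fail to reject H0.

rho = 0.3545, p = 0.284693, fail to reject H0 at alpha = 0.1.


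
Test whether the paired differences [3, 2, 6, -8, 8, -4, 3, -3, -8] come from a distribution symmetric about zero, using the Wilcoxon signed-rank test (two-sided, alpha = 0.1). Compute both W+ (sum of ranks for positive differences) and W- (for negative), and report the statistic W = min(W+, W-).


Step 1: Drop any zero differences (none here) and take |d_i|.
|d| = [3, 2, 6, 8, 8, 4, 3, 3, 8]
Step 2: Midrank |d_i| (ties get averaged ranks).
ranks: |3|->3, |2|->1, |6|->6, |8|->8, |8|->8, |4|->5, |3|->3, |3|->3, |8|->8
Step 3: Attach original signs; sum ranks with positive sign and with negative sign.
W+ = 3 + 1 + 6 + 8 + 3 = 21
W- = 8 + 5 + 3 + 8 = 24
(Check: W+ + W- = 45 should equal n(n+1)/2 = 45.)
Step 4: Test statistic W = min(W+, W-) = 21.
Step 5: Ties in |d|, so use the tie-corrected normal approximation.
        E[W] = n(n+1)/4 = 9*10/4 = 22.5.
        Tie groups: |d|=3 (t=3), |d|=8 (t=3); sum(t^3 - t) = 48.
        Var[W] = n(n+1)(2n+1)/24 - sum(t^3-t)/48 = 1710/24 - 48/48 = 70.25.
        z = (W - E[W]) / sqrt(Var[W]) = (21 - 22.5) / 8.3815 = -0.1790.
        Two-sided p = 2*Phi(z) = 0.857965.
Step 6: alpha = 0.1. fail to reject H0.

W+ = 21, W- = 24, W = min = 21, p = 0.857965, fail to reject H0.


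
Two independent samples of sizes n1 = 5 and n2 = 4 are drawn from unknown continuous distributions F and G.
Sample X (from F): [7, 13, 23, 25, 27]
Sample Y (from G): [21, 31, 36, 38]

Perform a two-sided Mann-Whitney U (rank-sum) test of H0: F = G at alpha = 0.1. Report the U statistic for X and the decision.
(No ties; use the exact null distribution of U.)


Step 1: Combine and sort all 9 observations; assign midranks.
sorted (value, group): (7,X), (13,X), (21,Y), (23,X), (25,X), (27,X), (31,Y), (36,Y), (38,Y)
ranks: 7->1, 13->2, 21->3, 23->4, 25->5, 27->6, 31->7, 36->8, 38->9
Step 2: Rank sum for X: R1 = 1 + 2 + 4 + 5 + 6 = 18.
Step 3: U_X = R1 - n1(n1+1)/2 = 18 - 5*6/2 = 18 - 15 = 3.
       U_Y = n1*n2 - U_X = 20 - 3 = 17.
Step 4: No ties, so the exact null distribution of U (based on enumerating the C(9,5) = 126 equally likely rank assignments) gives the two-sided p-value.
Step 5: p-value = 0.111111; compare to alpha = 0.1. fail to reject H0.

U_X = 3, p = 0.111111, fail to reject H0 at alpha = 0.1.


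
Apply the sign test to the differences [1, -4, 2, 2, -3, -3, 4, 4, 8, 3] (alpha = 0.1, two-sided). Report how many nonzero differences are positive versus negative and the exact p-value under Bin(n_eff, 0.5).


Step 1: Discard zero differences. Original n = 10; n_eff = number of nonzero differences = 10.
Nonzero differences (with sign): +1, -4, +2, +2, -3, -3, +4, +4, +8, +3
Step 2: Count signs: positive = 7, negative = 3.
Step 3: Under H0: P(positive) = 0.5, so the number of positives S ~ Bin(10, 0.5).
Step 4: Two-sided exact p-value = sum of Bin(10,0.5) probabilities at or below the observed probability = 0.343750.
Step 5: alpha = 0.1. fail to reject H0.

n_eff = 10, pos = 7, neg = 3, p = 0.343750, fail to reject H0.


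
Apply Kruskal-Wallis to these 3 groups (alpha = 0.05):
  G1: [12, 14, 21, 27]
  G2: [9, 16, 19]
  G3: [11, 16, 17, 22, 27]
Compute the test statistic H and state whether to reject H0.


Step 1: Combine all N = 12 observations and assign midranks.
sorted (value, group, rank): (9,G2,1), (11,G3,2), (12,G1,3), (14,G1,4), (16,G2,5.5), (16,G3,5.5), (17,G3,7), (19,G2,8), (21,G1,9), (22,G3,10), (27,G1,11.5), (27,G3,11.5)
Step 2: Sum ranks within each group.
R_1 = 27.5 (n_1 = 4)
R_2 = 14.5 (n_2 = 3)
R_3 = 36 (n_3 = 5)
Step 3: H = 12/(N(N+1)) * sum(R_i^2/n_i) - 3(N+1)
     = 12/(12*13) * (27.5^2/4 + 14.5^2/3 + 36^2/5) - 3*13
     = 0.076923 * 518.346 - 39
     = 0.872756.
Step 4: Ties present; correction factor C = 1 - 12/(12^3 - 12) = 0.993007. Corrected H = 0.872756 / 0.993007 = 0.878903.
Step 5: Under H0, H ~ chi^2(2); p-value = 0.644390.
Step 6: alpha = 0.05. fail to reject H0.

H = 0.8789, df = 2, p = 0.644390, fail to reject H0.


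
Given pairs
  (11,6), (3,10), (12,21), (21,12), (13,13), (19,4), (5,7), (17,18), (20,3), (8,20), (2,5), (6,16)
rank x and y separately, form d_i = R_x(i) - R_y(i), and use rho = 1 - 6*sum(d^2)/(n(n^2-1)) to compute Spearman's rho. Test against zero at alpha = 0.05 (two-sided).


Step 1: Rank x and y separately (midranks; no ties here).
rank(x): 11->6, 3->2, 12->7, 21->12, 13->8, 19->10, 5->3, 17->9, 20->11, 8->5, 2->1, 6->4
rank(y): 6->4, 10->6, 21->12, 12->7, 13->8, 4->2, 7->5, 18->10, 3->1, 20->11, 5->3, 16->9
Step 2: d_i = R_x(i) - R_y(i); compute d_i^2.
  (6-4)^2=4, (2-6)^2=16, (7-12)^2=25, (12-7)^2=25, (8-8)^2=0, (10-2)^2=64, (3-5)^2=4, (9-10)^2=1, (11-1)^2=100, (5-11)^2=36, (1-3)^2=4, (4-9)^2=25
sum(d^2) = 304.
Step 3: rho = 1 - 6*304 / (12*(12^2 - 1)) = 1 - 1824/1716 = -0.062937.
Step 4: Under H0, t = rho * sqrt((n-2)/(1-rho^2)) = -0.1994 ~ t(10).
Step 5: Two-sided p-value from the t-distribution with 10 df = 0.845931.
Step 6: alpha = 0.05. fail to reject H0.

rho = -0.0629, p = 0.845931, fail to reject H0 at alpha = 0.05.


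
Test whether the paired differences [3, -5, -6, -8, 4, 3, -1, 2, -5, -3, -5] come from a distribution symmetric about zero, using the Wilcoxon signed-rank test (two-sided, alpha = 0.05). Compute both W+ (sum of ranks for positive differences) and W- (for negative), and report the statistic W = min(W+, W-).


Step 1: Drop any zero differences (none here) and take |d_i|.
|d| = [3, 5, 6, 8, 4, 3, 1, 2, 5, 3, 5]
Step 2: Midrank |d_i| (ties get averaged ranks).
ranks: |3|->4, |5|->8, |6|->10, |8|->11, |4|->6, |3|->4, |1|->1, |2|->2, |5|->8, |3|->4, |5|->8
Step 3: Attach original signs; sum ranks with positive sign and with negative sign.
W+ = 4 + 6 + 4 + 2 = 16
W- = 8 + 10 + 11 + 1 + 8 + 4 + 8 = 50
(Check: W+ + W- = 66 should equal n(n+1)/2 = 66.)
Step 4: Test statistic W = min(W+, W-) = 16.
Step 5: Ties in |d|, so use the tie-corrected normal approximation.
        E[W] = n(n+1)/4 = 11*12/4 = 33.
        Tie groups: |d|=3 (t=3), |d|=5 (t=3); sum(t^3 - t) = 48.
        Var[W] = n(n+1)(2n+1)/24 - sum(t^3-t)/48 = 3036/24 - 48/48 = 125.5.
        z = (W - E[W]) / sqrt(Var[W]) = (16 - 33) / 11.2027 = -1.5175.
        Two-sided p = 2*Phi(z) = 0.129142.
Step 6: alpha = 0.05. fail to reject H0.

W+ = 16, W- = 50, W = min = 16, p = 0.129142, fail to reject H0.


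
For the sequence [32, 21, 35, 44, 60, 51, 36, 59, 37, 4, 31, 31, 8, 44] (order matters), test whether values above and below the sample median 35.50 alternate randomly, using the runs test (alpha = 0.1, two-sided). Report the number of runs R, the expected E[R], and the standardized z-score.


Step 1: Compute median = 35.50; label A = above, B = below.
Labels in order: BBBAAAAAABBBBA  (n_A = 7, n_B = 7)
Step 2: Count runs R = 4.
Step 3: Under H0 (random ordering), E[R] = 2*n_A*n_B/(n_A+n_B) + 1 = 2*7*7/14 + 1 = 8.0000.
        Var[R] = 2*n_A*n_B*(2*n_A*n_B - n_A - n_B) / ((n_A+n_B)^2 * (n_A+n_B-1)) = 8232/2548 = 3.2308.
        SD[R] = 1.7974.
Step 4: Continuity-corrected z = (R + 0.5 - E[R]) / SD[R] = (4 + 0.5 - 8.0000) / 1.7974 = -1.9472.
Step 5: Two-sided p-value via normal approximation = 2*(1 - Phi(|z|)) = 0.051508.
Step 6: alpha = 0.1. reject H0.

R = 4, z = -1.9472, p = 0.051508, reject H0.


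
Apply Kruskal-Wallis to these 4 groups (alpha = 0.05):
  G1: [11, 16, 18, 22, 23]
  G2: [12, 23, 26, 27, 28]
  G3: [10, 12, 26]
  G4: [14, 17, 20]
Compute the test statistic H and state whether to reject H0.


Step 1: Combine all N = 16 observations and assign midranks.
sorted (value, group, rank): (10,G3,1), (11,G1,2), (12,G2,3.5), (12,G3,3.5), (14,G4,5), (16,G1,6), (17,G4,7), (18,G1,8), (20,G4,9), (22,G1,10), (23,G1,11.5), (23,G2,11.5), (26,G2,13.5), (26,G3,13.5), (27,G2,15), (28,G2,16)
Step 2: Sum ranks within each group.
R_1 = 37.5 (n_1 = 5)
R_2 = 59.5 (n_2 = 5)
R_3 = 18 (n_3 = 3)
R_4 = 21 (n_4 = 3)
Step 3: H = 12/(N(N+1)) * sum(R_i^2/n_i) - 3(N+1)
     = 12/(16*17) * (37.5^2/5 + 59.5^2/5 + 18^2/3 + 21^2/3) - 3*17
     = 0.044118 * 1244.3 - 51
     = 3.895588.
Step 4: Ties present; correction factor C = 1 - 18/(16^3 - 16) = 0.995588. Corrected H = 3.895588 / 0.995588 = 3.912851.
Step 5: Under H0, H ~ chi^2(3); p-value = 0.271030.
Step 6: alpha = 0.05. fail to reject H0.

H = 3.9129, df = 3, p = 0.271030, fail to reject H0.


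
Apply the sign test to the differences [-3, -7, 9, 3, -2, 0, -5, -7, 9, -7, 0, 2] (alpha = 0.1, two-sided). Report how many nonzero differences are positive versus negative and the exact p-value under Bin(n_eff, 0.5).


Step 1: Discard zero differences. Original n = 12; n_eff = number of nonzero differences = 10.
Nonzero differences (with sign): -3, -7, +9, +3, -2, -5, -7, +9, -7, +2
Step 2: Count signs: positive = 4, negative = 6.
Step 3: Under H0: P(positive) = 0.5, so the number of positives S ~ Bin(10, 0.5).
Step 4: Two-sided exact p-value = sum of Bin(10,0.5) probabilities at or below the observed probability = 0.753906.
Step 5: alpha = 0.1. fail to reject H0.

n_eff = 10, pos = 4, neg = 6, p = 0.753906, fail to reject H0.


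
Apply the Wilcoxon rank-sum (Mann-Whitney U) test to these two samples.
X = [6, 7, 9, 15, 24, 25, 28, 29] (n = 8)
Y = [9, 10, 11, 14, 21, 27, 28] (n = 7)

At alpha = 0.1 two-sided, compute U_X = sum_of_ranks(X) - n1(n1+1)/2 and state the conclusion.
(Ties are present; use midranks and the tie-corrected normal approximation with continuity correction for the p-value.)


Step 1: Combine and sort all 15 observations; assign midranks.
sorted (value, group): (6,X), (7,X), (9,X), (9,Y), (10,Y), (11,Y), (14,Y), (15,X), (21,Y), (24,X), (25,X), (27,Y), (28,X), (28,Y), (29,X)
ranks: 6->1, 7->2, 9->3.5, 9->3.5, 10->5, 11->6, 14->7, 15->8, 21->9, 24->10, 25->11, 27->12, 28->13.5, 28->13.5, 29->15
Step 2: Rank sum for X: R1 = 1 + 2 + 3.5 + 8 + 10 + 11 + 13.5 + 15 = 64.
Step 3: U_X = R1 - n1(n1+1)/2 = 64 - 8*9/2 = 64 - 36 = 28.
       U_Y = n1*n2 - U_X = 56 - 28 = 28.
Step 4: Ties are present, so use the tie-corrected normal approximation (with continuity correction) for the p-value.
Step 5: p-value = 1.000000; compare to alpha = 0.1. fail to reject H0.

U_X = 28, p = 1.000000, fail to reject H0 at alpha = 0.1.


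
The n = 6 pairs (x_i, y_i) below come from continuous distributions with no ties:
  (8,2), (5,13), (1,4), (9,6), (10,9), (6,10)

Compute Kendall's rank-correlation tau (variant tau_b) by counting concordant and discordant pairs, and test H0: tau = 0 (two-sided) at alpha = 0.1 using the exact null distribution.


Step 1: Enumerate the 15 unordered pairs (i,j) with i<j and classify each by sign(x_j-x_i) * sign(y_j-y_i).
  (1,2):dx=-3,dy=+11->D; (1,3):dx=-7,dy=+2->D; (1,4):dx=+1,dy=+4->C; (1,5):dx=+2,dy=+7->C
  (1,6):dx=-2,dy=+8->D; (2,3):dx=-4,dy=-9->C; (2,4):dx=+4,dy=-7->D; (2,5):dx=+5,dy=-4->D
  (2,6):dx=+1,dy=-3->D; (3,4):dx=+8,dy=+2->C; (3,5):dx=+9,dy=+5->C; (3,6):dx=+5,dy=+6->C
  (4,5):dx=+1,dy=+3->C; (4,6):dx=-3,dy=+4->D; (5,6):dx=-4,dy=+1->D
Step 2: C = 7, D = 8, total pairs = 15.
Step 3: tau = (C - D)/(n(n-1)/2) = (7 - 8)/15 = -0.066667.
Step 4: Exact two-sided p-value (enumerate n! = 720 permutations of y under H0): p = 1.000000.
Step 5: alpha = 0.1. fail to reject H0.

tau_b = -0.0667 (C=7, D=8), p = 1.000000, fail to reject H0.


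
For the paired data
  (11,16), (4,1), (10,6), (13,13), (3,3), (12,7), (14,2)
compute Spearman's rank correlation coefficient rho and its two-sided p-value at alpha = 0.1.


Step 1: Rank x and y separately (midranks; no ties here).
rank(x): 11->4, 4->2, 10->3, 13->6, 3->1, 12->5, 14->7
rank(y): 16->7, 1->1, 6->4, 13->6, 3->3, 7->5, 2->2
Step 2: d_i = R_x(i) - R_y(i); compute d_i^2.
  (4-7)^2=9, (2-1)^2=1, (3-4)^2=1, (6-6)^2=0, (1-3)^2=4, (5-5)^2=0, (7-2)^2=25
sum(d^2) = 40.
Step 3: rho = 1 - 6*40 / (7*(7^2 - 1)) = 1 - 240/336 = 0.285714.
Step 4: Under H0, t = rho * sqrt((n-2)/(1-rho^2)) = 0.6667 ~ t(5).
Step 5: Two-sided p-value from the t-distribution with 5 df = 0.534509.
Step 6: alpha = 0.1. fail to reject H0.

rho = 0.2857, p = 0.534509, fail to reject H0 at alpha = 0.1.
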